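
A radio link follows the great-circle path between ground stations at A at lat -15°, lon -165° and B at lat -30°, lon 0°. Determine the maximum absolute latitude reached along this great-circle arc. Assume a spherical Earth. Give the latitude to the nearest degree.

The great circle lies in the plane with unit normal n̂ = (p₁ × p₂)/|p₁ × p₂|.
Here n̂_z ≈ +0.295; the vertex latitude is φ_max = arccos|n̂_z| ≈ 72.9°.
Check via Clairaut: cos φ_max = |cos φ₁| · sin C = cos(15.0°)·sin(162.2°) ≈ 0.295, again giving ≈ 72.9°.

≈ -73°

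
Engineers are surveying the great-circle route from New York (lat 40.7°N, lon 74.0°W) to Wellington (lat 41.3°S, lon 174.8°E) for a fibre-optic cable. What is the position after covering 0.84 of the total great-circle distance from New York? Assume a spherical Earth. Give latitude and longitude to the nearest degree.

≈ lat 31°S, lon 163°W

Write both endpoints as unit vectors p₁, p₂ with components (cos φ cos λ, cos φ sin λ, sin φ).
The central angle between the endpoints is δ = arccos(p₁·p₂) ≈ 2.261 rad (129.5°).
Interpolate at f = 0.84 with slerp weights a = sin((1−f)δ)/sin δ ≈ 0.459, b = sin(fδ)/sin δ ≈ 1.227.
p = a·p₁ + b·p₂ ≈ (-0.822, -0.251, -0.511); φ = arcsin(p_z) ≈ -30.72°, λ = atan2(p_y, p_x) ≈ -163.04°.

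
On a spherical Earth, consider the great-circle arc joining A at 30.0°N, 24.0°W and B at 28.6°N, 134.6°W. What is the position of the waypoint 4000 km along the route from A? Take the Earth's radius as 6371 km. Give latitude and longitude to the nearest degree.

≈ 44°N, 66°W

Convert each endpoint to a unit vector on the sphere (x = cos φ cos λ, y = cos φ sin λ, z = sin φ).
The central angle between the endpoints is δ = arccos(p₁·p₂) ≈ 1.599 rad (91.6°). The total great-circle distance is δ·R ≈ 1.599 × 6371 ≈ 10187 km, so the target fraction is f = 4000/10187 ≈ 0.393.
Interpolate at f ≈ 0.393 with slerp weights a = sin((1−f)δ)/sin δ ≈ 0.826, b = sin(fδ)/sin δ ≈ 0.588.
p = a·p₁ + b·p₂ ≈ (0.291, -0.658, 0.694); φ = arcsin(p_z) ≈ 43.97°, λ = atan2(p_y, p_x) ≈ -66.14°.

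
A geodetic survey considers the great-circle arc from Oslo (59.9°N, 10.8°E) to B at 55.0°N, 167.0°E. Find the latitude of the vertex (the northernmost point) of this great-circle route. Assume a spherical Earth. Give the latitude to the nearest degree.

The great circle lies in the plane with unit normal n̂ = (p₁ × p₂)/|p₁ × p₂|.
Here n̂_z ≈ +0.130; the vertex latitude is φ_max = arccos|n̂_z| ≈ 82.6°.
Check via Clairaut: cos φ_max = |cos φ₁| · sin C = cos(59.9°)·sin(15.0°) ≈ 0.130, again giving ≈ 82.6°.

≈ 83°N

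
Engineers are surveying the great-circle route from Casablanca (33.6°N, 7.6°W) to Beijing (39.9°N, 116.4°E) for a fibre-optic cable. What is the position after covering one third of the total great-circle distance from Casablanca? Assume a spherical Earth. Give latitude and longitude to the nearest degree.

The haversine formula gives a central angle δ ≈ 1.573 rad (90.1°) between the endpoints.
Interpolate at f = 1/3 with slerp weights a = sin((1−f)δ)/sin δ ≈ 0.867, b = sin(fδ)/sin δ ≈ 0.501.
p = a·p₁ + b·p₂ ≈ (0.545, 0.249, 0.801); φ = arcsin(p_z) ≈ 53.21°, λ = atan2(p_y, p_x) ≈ 24.52°.

≈ 53°N, 25°E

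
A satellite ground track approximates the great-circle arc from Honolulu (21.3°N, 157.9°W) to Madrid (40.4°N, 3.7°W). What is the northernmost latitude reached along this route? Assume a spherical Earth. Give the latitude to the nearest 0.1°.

The great circle lies in the plane with unit normal n̂ = (p₁ × p₂)/|p₁ × p₂|.
Here n̂_z ≈ +0.337; the vertex latitude is φ_max = arccos|n̂_z| ≈ 70.3°.
Check via Clairaut: cos φ_max = |cos φ₁| · sin C = cos(21.3°)·sin(21.2°) ≈ 0.337, again giving ≈ 70.3°.

≈ 70.3°N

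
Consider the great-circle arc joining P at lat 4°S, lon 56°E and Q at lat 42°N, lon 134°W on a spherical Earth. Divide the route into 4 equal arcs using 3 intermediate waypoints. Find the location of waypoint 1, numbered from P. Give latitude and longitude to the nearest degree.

From cos δ = sin φ₁ sin φ₂ + cos φ₁ cos φ₂ cos Δλ, the central angle is δ ≈ 2.460 rad (141.0°).
Interpolate at f = 1/4 with slerp weights a = sin((1−f)δ)/sin δ ≈ 1.528, b = sin(fδ)/sin δ ≈ 0.916.
p = a·p₁ + b·p₂ ≈ (0.380, 0.774, 0.506); φ = arcsin(p_z) ≈ 30.43°, λ = atan2(p_y, p_x) ≈ 63.88°.

≈ lat 30°N, lon 64°E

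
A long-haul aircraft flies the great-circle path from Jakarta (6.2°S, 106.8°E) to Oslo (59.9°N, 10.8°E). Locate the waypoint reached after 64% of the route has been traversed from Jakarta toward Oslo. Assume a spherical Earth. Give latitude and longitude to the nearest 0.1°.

≈ (45.7°N, 66.8°E)

From cos δ = sin φ₁ sin φ₂ + cos φ₁ cos φ₂ cos Δλ, the central angle is δ ≈ 1.717 rad (98.4°).
Interpolate at f = 0.64 with slerp weights a = sin((1−f)δ)/sin δ ≈ 0.586, b = sin(fδ)/sin δ ≈ 0.900.
p = a·p₁ + b·p₂ ≈ (0.275, 0.642, 0.716); φ = arcsin(p_z) ≈ 45.69°, λ = atan2(p_y, p_x) ≈ 66.80°.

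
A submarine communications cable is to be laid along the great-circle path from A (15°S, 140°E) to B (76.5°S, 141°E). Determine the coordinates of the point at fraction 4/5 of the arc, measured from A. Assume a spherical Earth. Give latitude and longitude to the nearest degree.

≈ (64°S, 140°E)

Convert each endpoint to a unit vector on the sphere (x = cos φ cos λ, y = cos φ sin λ, z = sin φ).
The central angle between the endpoints is δ = arccos(p₁·p₂) ≈ 1.073 rad (61.5°).
Interpolate at f = 4/5 with slerp weights a = sin((1−f)δ)/sin δ ≈ 0.242, b = sin(fδ)/sin δ ≈ 0.861.
p = a·p₁ + b·p₂ ≈ (-0.336, 0.277, -0.900); φ = arcsin(p_z) ≈ -64.20°, λ = atan2(p_y, p_x) ≈ 140.46°.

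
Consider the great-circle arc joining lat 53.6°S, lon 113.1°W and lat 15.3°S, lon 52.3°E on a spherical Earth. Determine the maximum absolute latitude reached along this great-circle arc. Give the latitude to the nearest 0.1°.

The great circle lies in the plane with unit normal n̂ = (p₁ × p₂)/|p₁ × p₂|.
Here n̂_z ≈ +0.154; the vertex latitude is φ_max = arccos|n̂_z| ≈ 81.2°.
Check via Clairaut: cos φ_max = |cos φ₁| · sin C = cos(53.6°)·sin(165.0°) ≈ 0.154, again giving ≈ 81.2°.

≈ 81.2°S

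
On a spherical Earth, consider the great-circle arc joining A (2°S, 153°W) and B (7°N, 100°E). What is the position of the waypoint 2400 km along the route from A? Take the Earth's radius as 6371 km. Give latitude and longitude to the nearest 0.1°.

≈ (0.6°N, 174.4°W)

From cos δ = sin φ₁ sin φ₂ + cos φ₁ cos φ₂ cos Δλ, the central angle is δ ≈ 1.869 rad (107.1°). The total great-circle distance is δ·R ≈ 1.869 × 6371 ≈ 11910 km, so the target fraction is f = 2400/11910 ≈ 0.202.
Interpolate at f ≈ 0.202 with slerp weights a = sin((1−f)δ)/sin δ ≈ 1.043, b = sin(fδ)/sin δ ≈ 0.385.
p = a·p₁ + b·p₂ ≈ (-0.995, -0.097, 0.011); φ = arcsin(p_z) ≈ 0.60°, λ = atan2(p_y, p_x) ≈ -174.43°.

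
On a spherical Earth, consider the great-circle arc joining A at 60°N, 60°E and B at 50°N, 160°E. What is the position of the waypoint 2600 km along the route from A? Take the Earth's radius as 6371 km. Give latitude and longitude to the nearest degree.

Write both endpoints as unit vectors p₁, p₂ with components (cos φ cos λ, cos φ sin λ, sin φ).
The central angle between the endpoints is δ = arccos(p₁·p₂) ≈ 0.918 rad (52.6°). The total great-circle distance is δ·R ≈ 0.918 × 6371 ≈ 5847 km, so the target fraction is f = 2600/5847 ≈ 0.445.
Interpolate at f ≈ 0.445 with slerp weights a = sin((1−f)δ)/sin δ ≈ 0.614, b = sin(fδ)/sin δ ≈ 0.500.
p = a·p₁ + b·p₂ ≈ (-0.148, 0.376, 0.915); φ = arcsin(p_z) ≈ 66.17°, λ = atan2(p_y, p_x) ≈ 111.53°.

≈ 66°N, 112°E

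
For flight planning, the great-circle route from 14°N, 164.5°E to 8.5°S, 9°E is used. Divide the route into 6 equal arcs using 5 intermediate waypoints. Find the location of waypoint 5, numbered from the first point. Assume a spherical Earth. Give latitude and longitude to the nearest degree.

Write both endpoints as unit vectors p₁, p₂ with components (cos φ cos λ, cos φ sin λ, sin φ).
The central angle between the endpoints is δ = arccos(p₁·p₂) ≈ 2.712 rad (155.4°).
Interpolate at f = 5/6 with slerp weights a = sin((1−f)δ)/sin δ ≈ 1.048, b = sin(fδ)/sin δ ≈ 1.852.
p = a·p₁ + b·p₂ ≈ (0.829, 0.558, -0.020); φ = arcsin(p_z) ≈ -1.16°, λ = atan2(p_y, p_x) ≈ 33.94°.

≈ 1°S, 34°E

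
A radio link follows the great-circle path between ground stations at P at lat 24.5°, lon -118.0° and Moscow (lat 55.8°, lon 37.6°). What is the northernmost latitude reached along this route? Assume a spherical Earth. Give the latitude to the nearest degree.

The great circle lies in the plane with unit normal n̂ = (p₁ × p₂)/|p₁ × p₂|.
Here n̂_z ≈ +0.213; the vertex latitude is φ_max = arccos|n̂_z| ≈ 77.7°.
Check via Clairaut: cos φ_max = |cos φ₁| · sin C = cos(24.5°)·sin(13.5°) ≈ 0.213, again giving ≈ 77.7°.

≈ 78°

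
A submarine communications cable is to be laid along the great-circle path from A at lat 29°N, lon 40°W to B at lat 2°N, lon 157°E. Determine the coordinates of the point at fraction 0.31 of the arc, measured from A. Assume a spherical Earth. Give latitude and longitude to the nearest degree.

≈ lat 61°N, lon 88°W

From cos δ = sin φ₁ sin φ₂ + cos φ₁ cos φ₂ cos Δλ, the central angle is δ ≈ 2.530 rad (145.0°).
Interpolate at f = 0.31 with slerp weights a = sin((1−f)δ)/sin δ ≈ 1.716, b = sin(fδ)/sin δ ≈ 1.231.
p = a·p₁ + b·p₂ ≈ (0.017, -0.484, 0.875); φ = arcsin(p_z) ≈ 61.03°, λ = atan2(p_y, p_x) ≈ -87.96°.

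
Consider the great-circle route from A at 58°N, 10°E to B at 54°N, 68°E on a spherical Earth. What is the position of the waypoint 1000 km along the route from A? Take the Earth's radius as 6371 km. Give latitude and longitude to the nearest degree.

≈ 60°N, 27°E

From cos δ = sin φ₁ sin φ₂ + cos φ₁ cos φ₂ cos Δλ, the central angle is δ ≈ 0.553 rad (31.7°). The total great-circle distance is δ·R ≈ 0.553 × 6371 ≈ 3521 km, so the target fraction is f = 1000/3521 ≈ 0.284.
Interpolate at f ≈ 0.284 with slerp weights a = sin((1−f)δ)/sin δ ≈ 0.734, b = sin(fδ)/sin δ ≈ 0.298.
p = a·p₁ + b·p₂ ≈ (0.449, 0.230, 0.864); φ = arcsin(p_z) ≈ 59.72°, λ = atan2(p_y, p_x) ≈ 27.12°.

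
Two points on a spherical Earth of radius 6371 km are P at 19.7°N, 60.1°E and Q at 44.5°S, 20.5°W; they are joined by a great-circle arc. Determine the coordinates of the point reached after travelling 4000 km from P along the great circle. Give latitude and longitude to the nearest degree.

≈ 7°S, 35°E

The haversine formula gives a central angle δ ≈ 1.698 rad (97.3°) between the endpoints. The total great-circle distance is δ·R ≈ 1.698 × 6371 ≈ 10816 km, so the target fraction is f = 4000/10816 ≈ 0.370.
Interpolate at f ≈ 0.370 with slerp weights a = sin((1−f)δ)/sin δ ≈ 0.884, b = sin(fδ)/sin δ ≈ 0.592.
p = a·p₁ + b·p₂ ≈ (0.811, 0.574, -0.117); φ = arcsin(p_z) ≈ -6.72°, λ = atan2(p_y, p_x) ≈ 35.29°.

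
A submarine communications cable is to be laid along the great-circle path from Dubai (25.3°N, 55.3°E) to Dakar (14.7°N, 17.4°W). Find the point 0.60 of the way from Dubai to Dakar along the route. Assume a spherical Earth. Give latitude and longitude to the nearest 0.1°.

≈ 23.0°N, 10.2°E

From cos δ = sin φ₁ sin φ₂ + cos φ₁ cos φ₂ cos Δλ, the central angle is δ ≈ 1.193 rad (68.4°).
Interpolate at f = 0.60 with slerp weights a = sin((1−f)δ)/sin δ ≈ 0.494, b = sin(fδ)/sin δ ≈ 0.706.
p = a·p₁ + b·p₂ ≈ (0.906, 0.163, 0.390); φ = arcsin(p_z) ≈ 22.98°, λ = atan2(p_y, p_x) ≈ 10.20°.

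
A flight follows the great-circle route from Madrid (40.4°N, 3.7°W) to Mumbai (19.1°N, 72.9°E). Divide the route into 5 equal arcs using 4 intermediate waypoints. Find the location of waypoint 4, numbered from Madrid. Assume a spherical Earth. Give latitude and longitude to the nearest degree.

≈ 27°N, 61°E

From cos δ = sin φ₁ sin φ₂ + cos φ₁ cos φ₂ cos Δλ, the central angle is δ ≈ 1.182 rad (67.7°).
Interpolate at f = 4/5 with slerp weights a = sin((1−f)δ)/sin δ ≈ 0.253, b = sin(fδ)/sin δ ≈ 0.876.
p = a·p₁ + b·p₂ ≈ (0.436, 0.779, 0.451); φ = arcsin(p_z) ≈ 26.79°, λ = atan2(p_y, p_x) ≈ 60.77°.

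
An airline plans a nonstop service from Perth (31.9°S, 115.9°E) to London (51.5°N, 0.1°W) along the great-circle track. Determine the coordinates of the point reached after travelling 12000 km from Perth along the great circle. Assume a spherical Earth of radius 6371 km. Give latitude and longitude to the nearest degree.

≈ (45°N, 33°E)

Convert each endpoint to a unit vector on the sphere (x = cos φ cos λ, y = cos φ sin λ, z = sin φ).
The central angle between the endpoints is δ = arccos(p₁·p₂) ≈ 2.272 rad (130.2°). The total great-circle distance is δ·R ≈ 2.272 × 6371 ≈ 14476 km, so the target fraction is f = 12000/14476 ≈ 0.829.
Interpolate at f ≈ 0.829 with slerp weights a = sin((1−f)δ)/sin δ ≈ 0.496, b = sin(fδ)/sin δ ≈ 1.245.
p = a·p₁ + b·p₂ ≈ (0.591, 0.377, 0.713); φ = arcsin(p_z) ≈ 45.45°, λ = atan2(p_y, p_x) ≈ 32.54°.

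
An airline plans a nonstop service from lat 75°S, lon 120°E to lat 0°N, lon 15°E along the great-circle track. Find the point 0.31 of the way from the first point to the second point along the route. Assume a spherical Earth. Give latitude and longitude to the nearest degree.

The haversine formula gives a central angle δ ≈ 1.638 rad (93.8°) between the endpoints.
Interpolate at f = 0.31 with slerp weights a = sin((1−f)δ)/sin δ ≈ 0.906, b = sin(fδ)/sin δ ≈ 0.487.
p = a·p₁ + b·p₂ ≈ (0.353, 0.329, -0.876); φ = arcsin(p_z) ≈ -61.12°, λ = atan2(p_y, p_x) ≈ 42.98°.

≈ lat 61°S, lon 43°E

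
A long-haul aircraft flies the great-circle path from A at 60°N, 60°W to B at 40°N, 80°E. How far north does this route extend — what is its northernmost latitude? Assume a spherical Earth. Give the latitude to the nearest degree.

≈ 75°N

The great circle lies in the plane with unit normal n̂ = (p₁ × p₂)/|p₁ × p₂|.
Here n̂_z ≈ +0.255; the vertex latitude is φ_max = arccos|n̂_z| ≈ 75.2°.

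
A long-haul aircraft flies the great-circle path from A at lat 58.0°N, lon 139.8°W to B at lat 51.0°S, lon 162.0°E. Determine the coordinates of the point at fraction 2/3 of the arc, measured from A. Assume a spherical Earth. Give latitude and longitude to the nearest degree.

Write both endpoints as unit vectors p₁, p₂ with components (cos φ cos λ, cos φ sin λ, sin φ).
The central angle between the endpoints is δ = arccos(p₁·p₂) ≈ 2.075 rad (118.9°).
Interpolate at f = 2/3 with slerp weights a = sin((1−f)δ)/sin δ ≈ 0.729, b = sin(fδ)/sin δ ≈ 1.122.
p = a·p₁ + b·p₂ ≈ (-0.967, -0.031, -0.254); φ = arcsin(p_z) ≈ -14.73°, λ = atan2(p_y, p_x) ≈ -178.16°.

≈ lat 15°S, lon 178°W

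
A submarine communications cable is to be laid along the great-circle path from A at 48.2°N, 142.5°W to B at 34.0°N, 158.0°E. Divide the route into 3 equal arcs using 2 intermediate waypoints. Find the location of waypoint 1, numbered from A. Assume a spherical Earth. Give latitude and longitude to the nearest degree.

≈ 47°N, 165°W

Convert each endpoint to a unit vector on the sphere (x = cos φ cos λ, y = cos φ sin λ, z = sin φ).
The central angle between the endpoints is δ = arccos(p₁·p₂) ≈ 0.799 rad (45.8°).
Interpolate at f = 1/3 with slerp weights a = sin((1−f)δ)/sin δ ≈ 0.709, b = sin(fδ)/sin δ ≈ 0.367.
p = a·p₁ + b·p₂ ≈ (-0.657, -0.173, 0.734); φ = arcsin(p_z) ≈ 47.19°, λ = atan2(p_y, p_x) ≈ -165.21°.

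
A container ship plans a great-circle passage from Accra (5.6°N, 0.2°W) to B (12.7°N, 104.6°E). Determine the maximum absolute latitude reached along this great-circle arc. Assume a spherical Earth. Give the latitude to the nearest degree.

≈ 15°N

The great circle lies in the plane with unit normal n̂ = (p₁ × p₂)/|p₁ × p₂|.
Here n̂_z ≈ +0.964; the vertex latitude is φ_max = arccos|n̂_z| ≈ 15.5°.
Check via Clairaut: cos φ_max = |cos φ₁| · sin C = cos(5.6°)·sin(75.5°) ≈ 0.964, again giving ≈ 15.5°.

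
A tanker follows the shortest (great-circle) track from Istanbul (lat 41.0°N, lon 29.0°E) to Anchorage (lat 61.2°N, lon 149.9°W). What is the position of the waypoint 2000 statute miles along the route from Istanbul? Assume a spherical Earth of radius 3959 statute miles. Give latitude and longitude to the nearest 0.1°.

≈ lat 69.9°N, lon 28.2°E

Convert each endpoint to a unit vector on the sphere (x = cos φ cos λ, y = cos φ sin λ, z = sin φ).
The central angle between the endpoints is δ = arccos(p₁·p₂) ≈ 1.358 rad (77.8°). The total great-circle distance is δ·R ≈ 1.358 × 3959 ≈ 5376 mi, so the target fraction is f = 2000/5376 ≈ 0.372.
Interpolate at f ≈ 0.372 with slerp weights a = sin((1−f)δ)/sin δ ≈ 0.770, b = sin(fδ)/sin δ ≈ 0.495.
p = a·p₁ + b·p₂ ≈ (0.302, 0.162, 0.939); φ = arcsin(p_z) ≈ 69.94°, λ = atan2(p_y, p_x) ≈ 28.23°.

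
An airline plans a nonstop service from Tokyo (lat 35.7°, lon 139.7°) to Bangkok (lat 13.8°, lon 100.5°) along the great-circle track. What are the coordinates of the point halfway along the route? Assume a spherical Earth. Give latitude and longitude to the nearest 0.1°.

≈ lat 26.1°, lon 118.3°

Convert each endpoint to a unit vector on the sphere (x = cos φ cos λ, y = cos φ sin λ, z = sin φ).
The central angle between the endpoints is δ = arccos(p₁·p₂) ≈ 0.722 rad (41.4°).
Interpolate at f = 1/2 with slerp weights a = sin((1−f)δ)/sin δ ≈ 0.534, b = sin(fδ)/sin δ ≈ 0.534.
p = a·p₁ + b·p₂ ≈ (-0.426, 0.791, 0.439); φ = arcsin(p_z) ≈ 26.06°, λ = atan2(p_y, p_x) ≈ 118.28°.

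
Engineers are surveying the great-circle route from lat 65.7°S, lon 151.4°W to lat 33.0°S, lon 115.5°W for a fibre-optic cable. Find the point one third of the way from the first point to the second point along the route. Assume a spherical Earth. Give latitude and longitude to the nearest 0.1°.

≈ lat 56.1°S, lon 133.0°W

Convert each endpoint to a unit vector on the sphere (x = cos φ cos λ, y = cos φ sin λ, z = sin φ).
The central angle between the endpoints is δ = arccos(p₁·p₂) ≈ 0.683 rad (39.1°).
Interpolate at f = 1/3 with slerp weights a = sin((1−f)δ)/sin δ ≈ 0.697, b = sin(fδ)/sin δ ≈ 0.358.
p = a·p₁ + b·p₂ ≈ (-0.381, -0.408, -0.830); φ = arcsin(p_z) ≈ -56.08°, λ = atan2(p_y, p_x) ≈ -133.03°.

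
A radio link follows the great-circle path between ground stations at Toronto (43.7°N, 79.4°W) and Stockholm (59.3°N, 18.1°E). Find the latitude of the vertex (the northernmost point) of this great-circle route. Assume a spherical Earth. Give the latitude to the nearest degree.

≈ 64°N

The great circle lies in the plane with unit normal n̂ = (p₁ × p₂)/|p₁ × p₂|.
Here n̂_z ≈ +0.437; the vertex latitude is φ_max = arccos|n̂_z| ≈ 64.1°.
Check via Clairaut: cos φ_max = |cos φ₁| · sin C = cos(43.7°)·sin(37.2°) ≈ 0.437, again giving ≈ 64.1°.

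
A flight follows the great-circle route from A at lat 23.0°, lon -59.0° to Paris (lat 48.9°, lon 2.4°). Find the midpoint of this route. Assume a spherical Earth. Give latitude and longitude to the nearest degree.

Convert each endpoint to a unit vector on the sphere (x = cos φ cos λ, y = cos φ sin λ, z = sin φ).
The central angle between the endpoints is δ = arccos(p₁·p₂) ≈ 0.947 rad (54.3°).
Interpolate at f = 1/2 with slerp weights a = sin((1−f)δ)/sin δ ≈ 0.562, b = sin(fδ)/sin δ ≈ 0.562.
p = a·p₁ + b·p₂ ≈ (0.635, -0.428, 0.643); φ = arcsin(p_z) ≈ 40.01°, λ = atan2(p_y, p_x) ≈ -33.95°.

≈ lat 40°, lon -34°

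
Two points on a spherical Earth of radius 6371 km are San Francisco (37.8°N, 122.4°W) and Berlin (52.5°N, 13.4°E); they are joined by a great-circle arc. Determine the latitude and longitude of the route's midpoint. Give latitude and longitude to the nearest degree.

From cos δ = sin φ₁ sin φ₂ + cos φ₁ cos φ₂ cos Δλ, the central angle is δ ≈ 1.429 rad (81.9°).
Interpolate at f = 1/2 with slerp weights a = sin((1−f)δ)/sin δ ≈ 0.662, b = sin(fδ)/sin δ ≈ 0.662.
p = a·p₁ + b·p₂ ≈ (0.112, -0.348, 0.931); φ = arcsin(p_z) ≈ 68.55°, λ = atan2(p_y, p_x) ≈ -72.21°.

≈ 69°N, 72°W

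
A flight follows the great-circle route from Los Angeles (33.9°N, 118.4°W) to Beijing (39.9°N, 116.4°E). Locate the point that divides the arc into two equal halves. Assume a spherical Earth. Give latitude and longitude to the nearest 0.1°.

The haversine formula gives a central angle δ ≈ 1.580 rad (90.5°) between the endpoints.
Interpolate at f = 1/2 with slerp weights a = sin((1−f)δ)/sin δ ≈ 0.710, b = sin(fδ)/sin δ ≈ 0.710.
p = a·p₁ + b·p₂ ≈ (-0.523, -0.031, 0.852); φ = arcsin(p_z) ≈ 58.42°, λ = atan2(p_y, p_x) ≈ -176.66°.

≈ 58.4°N, 176.7°W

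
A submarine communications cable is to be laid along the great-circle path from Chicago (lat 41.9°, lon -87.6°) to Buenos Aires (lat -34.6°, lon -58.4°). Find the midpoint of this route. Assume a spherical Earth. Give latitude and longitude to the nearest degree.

≈ lat 4°, lon -72°

Write both endpoints as unit vectors p₁, p₂ with components (cos φ cos λ, cos φ sin λ, sin φ).
The central angle between the endpoints is δ = arccos(p₁·p₂) ≈ 1.415 rad (81.0°).
Interpolate at f = 1/2 with slerp weights a = sin((1−f)δ)/sin δ ≈ 0.658, b = sin(fδ)/sin δ ≈ 0.658.
p = a·p₁ + b·p₂ ≈ (0.304, -0.950, 0.066); φ = arcsin(p_z) ≈ 3.77°, λ = atan2(p_y, p_x) ≈ -72.25°.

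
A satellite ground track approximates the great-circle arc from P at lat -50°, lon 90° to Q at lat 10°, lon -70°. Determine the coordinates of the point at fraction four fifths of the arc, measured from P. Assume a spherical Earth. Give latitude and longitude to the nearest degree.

≈ lat -16°, lon -61°

From cos δ = sin φ₁ sin φ₂ + cos φ₁ cos φ₂ cos Δλ, the central angle is δ ≈ 2.386 rad (136.7°).
Interpolate at f = 4/5 with slerp weights a = sin((1−f)δ)/sin δ ≈ 0.670, b = sin(fδ)/sin δ ≈ 1.376.
p = a·p₁ + b·p₂ ≈ (0.463, -0.843, -0.274); φ = arcsin(p_z) ≈ -15.91°, λ = atan2(p_y, p_x) ≈ -61.19°.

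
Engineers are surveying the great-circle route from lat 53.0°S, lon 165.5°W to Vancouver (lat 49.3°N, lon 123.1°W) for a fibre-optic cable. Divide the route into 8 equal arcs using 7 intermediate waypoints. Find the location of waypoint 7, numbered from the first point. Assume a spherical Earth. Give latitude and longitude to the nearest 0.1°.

≈ lat 36.8°N, lon 130.3°W

The haversine formula gives a central angle δ ≈ 1.892 rad (108.4°) between the endpoints.
Interpolate at f = 7/8 with slerp weights a = sin((1−f)δ)/sin δ ≈ 0.247, b = sin(fδ)/sin δ ≈ 1.050.
p = a·p₁ + b·p₂ ≈ (-0.518, -0.611, 0.599); φ = arcsin(p_z) ≈ 36.79°, λ = atan2(p_y, p_x) ≈ -130.29°.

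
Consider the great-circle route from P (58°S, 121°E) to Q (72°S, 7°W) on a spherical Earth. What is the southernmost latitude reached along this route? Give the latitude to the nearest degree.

≈ 80°S

The great circle lies in the plane with unit normal n̂ = (p₁ × p₂)/|p₁ × p₂|.
Here n̂_z ≈ -0.182; the vertex latitude is φ_max = arccos|n̂_z| ≈ 79.5°.
Check via Clairaut: cos φ_max = |cos φ₁| · sin C = cos(58.0°)·sin(159.9°) ≈ 0.182, again giving ≈ 79.5°.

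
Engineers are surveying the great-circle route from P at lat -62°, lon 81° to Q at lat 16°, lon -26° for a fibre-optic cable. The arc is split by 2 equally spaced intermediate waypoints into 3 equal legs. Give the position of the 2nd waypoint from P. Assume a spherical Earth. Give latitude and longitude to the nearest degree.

Convert each endpoint to a unit vector on the sphere (x = cos φ cos λ, y = cos φ sin λ, z = sin φ).
The central angle between the endpoints is δ = arccos(p₁·p₂) ≈ 1.956 rad (112.0°).
Interpolate at f = 2/3 with slerp weights a = sin((1−f)δ)/sin δ ≈ 0.655, b = sin(fδ)/sin δ ≈ 1.041.
p = a·p₁ + b·p₂ ≈ (0.947, -0.135, -0.291); φ = arcsin(p_z) ≈ -16.92°, λ = atan2(p_y, p_x) ≈ -8.11°.

≈ lat -17°, lon -8°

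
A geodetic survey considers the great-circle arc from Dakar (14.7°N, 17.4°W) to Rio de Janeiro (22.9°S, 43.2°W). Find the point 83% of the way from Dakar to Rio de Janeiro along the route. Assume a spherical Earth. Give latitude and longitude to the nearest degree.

≈ 17°S, 38°W

Convert each endpoint to a unit vector on the sphere (x = cos φ cos λ, y = cos φ sin λ, z = sin φ).
The central angle between the endpoints is δ = arccos(p₁·p₂) ≈ 0.791 rad (45.3°).
Interpolate at f = 0.83 with slerp weights a = sin((1−f)δ)/sin δ ≈ 0.189, b = sin(fδ)/sin δ ≈ 0.858.
p = a·p₁ + b·p₂ ≈ (0.750, -0.596, -0.286); φ = arcsin(p_z) ≈ -16.63°, λ = atan2(p_y, p_x) ≈ -38.45°.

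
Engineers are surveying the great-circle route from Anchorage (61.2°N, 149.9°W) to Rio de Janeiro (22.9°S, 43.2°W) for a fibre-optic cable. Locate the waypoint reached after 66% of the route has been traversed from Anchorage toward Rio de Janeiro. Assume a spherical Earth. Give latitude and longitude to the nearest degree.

≈ (12°N, 63°W)

The haversine formula gives a central angle δ ≈ 2.058 rad (117.9°) between the endpoints.
Interpolate at f = 0.66 with slerp weights a = sin((1−f)δ)/sin δ ≈ 0.729, b = sin(fδ)/sin δ ≈ 1.107.
p = a·p₁ + b·p₂ ≈ (0.439, -0.874, 0.208); φ = arcsin(p_z) ≈ 12.02°, λ = atan2(p_y, p_x) ≈ -63.32°.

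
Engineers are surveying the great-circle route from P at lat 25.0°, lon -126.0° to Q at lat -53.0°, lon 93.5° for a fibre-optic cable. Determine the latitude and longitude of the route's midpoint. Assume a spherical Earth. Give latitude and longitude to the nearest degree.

≈ lat -33°, lon -167°

The haversine formula gives a central angle δ ≈ 2.432 rad (139.3°) between the endpoints.
Interpolate at f = 1/2 with slerp weights a = sin((1−f)δ)/sin δ ≈ 1.439, b = sin(fδ)/sin δ ≈ 1.439.
p = a·p₁ + b·p₂ ≈ (-0.819, -0.191, -0.541); φ = arcsin(p_z) ≈ -32.75°, λ = atan2(p_y, p_x) ≈ -166.90°.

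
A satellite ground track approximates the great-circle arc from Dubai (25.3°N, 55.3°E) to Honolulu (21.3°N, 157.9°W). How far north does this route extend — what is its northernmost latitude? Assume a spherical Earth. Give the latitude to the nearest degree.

≈ 56°N

The great circle lies in the plane with unit normal n̂ = (p₁ × p₂)/|p₁ × p₂|.
Here n̂_z ≈ +0.552; the vertex latitude is φ_max = arccos|n̂_z| ≈ 56.5°.
Check via Clairaut: cos φ_max = |cos φ₁| · sin C = cos(25.3°)·sin(37.6°) ≈ 0.552, again giving ≈ 56.5°.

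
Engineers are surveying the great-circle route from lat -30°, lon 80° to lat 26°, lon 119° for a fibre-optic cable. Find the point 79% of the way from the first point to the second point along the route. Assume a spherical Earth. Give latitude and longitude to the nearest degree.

≈ lat 14°, lon 110°

The haversine formula gives a central angle δ ≈ 1.175 rad (67.3°) between the endpoints.
Interpolate at f = 0.79 with slerp weights a = sin((1−f)δ)/sin δ ≈ 0.265, b = sin(fδ)/sin δ ≈ 0.868.
p = a·p₁ + b·p₂ ≈ (-0.338, 0.908, 0.248); φ = arcsin(p_z) ≈ 14.36°, λ = atan2(p_y, p_x) ≈ 110.44°.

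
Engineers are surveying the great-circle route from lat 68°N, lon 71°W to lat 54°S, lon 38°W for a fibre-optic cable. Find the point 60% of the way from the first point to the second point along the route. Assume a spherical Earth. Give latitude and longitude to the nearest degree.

≈ lat 5°S, lon 49°W

From cos δ = sin φ₁ sin φ₂ + cos φ₁ cos φ₂ cos Δλ, the central angle is δ ≈ 2.172 rad (124.4°).
Interpolate at f = 0.60 with slerp weights a = sin((1−f)δ)/sin δ ≈ 0.926, b = sin(fδ)/sin δ ≈ 1.169.
p = a·p₁ + b·p₂ ≈ (0.654, -0.751, -0.088); φ = arcsin(p_z) ≈ -5.03°, λ = atan2(p_y, p_x) ≈ -48.93°.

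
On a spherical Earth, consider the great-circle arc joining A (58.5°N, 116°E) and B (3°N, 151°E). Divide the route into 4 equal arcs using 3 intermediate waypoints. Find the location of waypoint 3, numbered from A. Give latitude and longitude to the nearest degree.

Convert each endpoint to a unit vector on the sphere (x = cos φ cos λ, y = cos φ sin λ, z = sin φ).
The central angle between the endpoints is δ = arccos(p₁·p₂) ≈ 1.079 rad (61.8°).
Interpolate at f = 3/4 with slerp weights a = sin((1−f)δ)/sin δ ≈ 0.302, b = sin(fδ)/sin δ ≈ 0.821.
p = a·p₁ + b·p₂ ≈ (-0.786, 0.540, 0.301); φ = arcsin(p_z) ≈ 17.50°, λ = atan2(p_y, p_x) ≈ 145.55°.

≈ (18°N, 146°E)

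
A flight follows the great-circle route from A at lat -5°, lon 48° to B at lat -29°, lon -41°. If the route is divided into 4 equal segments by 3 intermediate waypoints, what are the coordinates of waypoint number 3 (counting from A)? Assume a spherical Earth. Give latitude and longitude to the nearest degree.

Convert each endpoint to a unit vector on the sphere (x = cos φ cos λ, y = cos φ sin λ, z = sin φ).
The central angle between the endpoints is δ = arccos(p₁·p₂) ≈ 1.513 rad (86.7°).
Interpolate at f = 3/4 with slerp weights a = sin((1−f)δ)/sin δ ≈ 0.370, b = sin(fδ)/sin δ ≈ 0.908.
p = a·p₁ + b·p₂ ≈ (0.846, -0.247, -0.472); φ = arcsin(p_z) ≈ -28.19°, λ = atan2(p_y, p_x) ≈ -16.28°.

≈ lat -28°, lon -16°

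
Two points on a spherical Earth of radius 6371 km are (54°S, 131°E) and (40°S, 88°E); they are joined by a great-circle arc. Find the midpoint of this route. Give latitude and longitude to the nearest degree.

Write both endpoints as unit vectors p₁, p₂ with components (cos φ cos λ, cos φ sin λ, sin φ).
The central angle between the endpoints is δ = arccos(p₁·p₂) ≈ 0.556 rad (31.9°).
Interpolate at f = 1/2 with slerp weights a = sin((1−f)δ)/sin δ ≈ 0.520, b = sin(fδ)/sin δ ≈ 0.520.
p = a·p₁ + b·p₂ ≈ (-0.187, 0.629, -0.755); φ = arcsin(p_z) ≈ -49.02°, λ = atan2(p_y, p_x) ≈ 106.53°.

≈ (49°S, 107°E)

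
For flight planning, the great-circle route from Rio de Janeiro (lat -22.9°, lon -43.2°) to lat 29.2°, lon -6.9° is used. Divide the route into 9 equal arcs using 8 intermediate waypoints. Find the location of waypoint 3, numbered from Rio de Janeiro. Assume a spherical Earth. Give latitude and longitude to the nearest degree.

≈ lat -6°, lon -31°

From cos δ = sin φ₁ sin φ₂ + cos φ₁ cos φ₂ cos Δλ, the central angle is δ ≈ 1.095 rad (62.7°).
Interpolate at f = 3/9 with slerp weights a = sin((1−f)δ)/sin δ ≈ 0.750, b = sin(fδ)/sin δ ≈ 0.402.
p = a·p₁ + b·p₂ ≈ (0.852, -0.515, -0.096); φ = arcsin(p_z) ≈ -5.51°, λ = atan2(p_y, p_x) ≈ -31.17°.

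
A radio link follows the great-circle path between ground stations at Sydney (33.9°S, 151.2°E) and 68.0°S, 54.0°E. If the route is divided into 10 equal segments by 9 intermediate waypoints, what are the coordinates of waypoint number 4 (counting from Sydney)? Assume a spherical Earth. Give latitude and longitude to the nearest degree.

The haversine formula gives a central angle δ ≈ 1.072 rad (61.4°) between the endpoints.
Interpolate at f = 4/10 with slerp weights a = sin((1−f)δ)/sin δ ≈ 0.683, b = sin(fδ)/sin δ ≈ 0.474.
p = a·p₁ + b·p₂ ≈ (-0.393, 0.417, -0.820); φ = arcsin(p_z) ≈ -55.08°, λ = atan2(p_y, p_x) ≈ 133.29°.

≈ 55°S, 133°E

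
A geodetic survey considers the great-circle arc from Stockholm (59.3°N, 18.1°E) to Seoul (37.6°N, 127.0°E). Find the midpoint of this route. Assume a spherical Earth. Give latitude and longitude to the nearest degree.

≈ 62°N, 89°E

Write both endpoints as unit vectors p₁, p₂ with components (cos φ cos λ, cos φ sin λ, sin φ).
The central angle between the endpoints is δ = arccos(p₁·p₂) ≈ 1.166 rad (66.8°).
Interpolate at f = 1/2 with slerp weights a = sin((1−f)δ)/sin δ ≈ 0.599, b = sin(fδ)/sin δ ≈ 0.599.
p = a·p₁ + b·p₂ ≈ (0.005, 0.474, 0.881); φ = arcsin(p_z) ≈ 61.70°, λ = atan2(p_y, p_x) ≈ 89.39°.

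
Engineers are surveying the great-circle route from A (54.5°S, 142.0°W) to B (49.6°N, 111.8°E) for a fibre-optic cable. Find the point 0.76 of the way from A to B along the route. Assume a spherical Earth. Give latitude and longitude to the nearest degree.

Convert each endpoint to a unit vector on the sphere (x = cos φ cos λ, y = cos φ sin λ, z = sin φ).
The central angle between the endpoints is δ = arccos(p₁·p₂) ≈ 2.382 rad (136.5°).
Interpolate at f = 0.76 with slerp weights a = sin((1−f)δ)/sin δ ≈ 0.785, b = sin(fδ)/sin δ ≈ 1.410.
p = a·p₁ + b·p₂ ≈ (-0.699, 0.568, 0.435); φ = arcsin(p_z) ≈ 25.76°, λ = atan2(p_y, p_x) ≈ 140.90°.

≈ (26°N, 141°E)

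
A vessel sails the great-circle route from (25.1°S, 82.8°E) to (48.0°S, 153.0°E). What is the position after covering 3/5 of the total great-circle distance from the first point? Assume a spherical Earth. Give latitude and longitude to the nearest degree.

Convert each endpoint to a unit vector on the sphere (x = cos φ cos λ, y = cos φ sin λ, z = sin φ).
The central angle between the endpoints is δ = arccos(p₁·p₂) ≈ 1.023 rad (58.6°).
Interpolate at f = 3/5 with slerp weights a = sin((1−f)δ)/sin δ ≈ 0.466, b = sin(fδ)/sin δ ≈ 0.675.
p = a·p₁ + b·p₂ ≈ (-0.349, 0.624, -0.699); φ = arcsin(p_z) ≈ -44.36°, λ = atan2(p_y, p_x) ≈ 119.25°.

≈ (44°S, 119°E)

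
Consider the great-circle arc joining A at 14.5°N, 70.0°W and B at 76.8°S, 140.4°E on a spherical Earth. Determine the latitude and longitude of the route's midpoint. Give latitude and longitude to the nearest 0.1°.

Write both endpoints as unit vectors p₁, p₂ with components (cos φ cos λ, cos φ sin λ, sin φ).
The central angle between the endpoints is δ = arccos(p₁·p₂) ≈ 2.020 rad (115.8°).
Interpolate at f = 1/2 with slerp weights a = sin((1−f)δ)/sin δ ≈ 0.940, b = sin(fδ)/sin δ ≈ 0.940.
p = a·p₁ + b·p₂ ≈ (0.146, -0.719, -0.680); φ = arcsin(p_z) ≈ -42.84°, λ = atan2(p_y, p_x) ≈ -78.52°.

≈ 42.8°S, 78.5°W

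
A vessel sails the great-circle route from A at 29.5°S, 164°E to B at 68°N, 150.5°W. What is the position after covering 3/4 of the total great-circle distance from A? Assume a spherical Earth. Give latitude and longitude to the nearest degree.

The haversine formula gives a central angle δ ≈ 1.801 rad (103.2°) between the endpoints.
Interpolate at f = 3/4 with slerp weights a = sin((1−f)δ)/sin δ ≈ 0.447, b = sin(fδ)/sin δ ≈ 1.002.
p = a·p₁ + b·p₂ ≈ (-0.701, -0.078, 0.709); φ = arcsin(p_z) ≈ 45.17°, λ = atan2(p_y, p_x) ≈ -173.68°.

≈ 45°N, 174°W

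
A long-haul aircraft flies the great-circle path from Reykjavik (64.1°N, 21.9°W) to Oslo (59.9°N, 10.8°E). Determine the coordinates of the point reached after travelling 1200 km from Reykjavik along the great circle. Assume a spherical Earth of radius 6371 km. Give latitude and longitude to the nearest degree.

≈ 62°N, 2°E

Write both endpoints as unit vectors p₁, p₂ with components (cos φ cos λ, cos φ sin λ, sin φ).
The central angle between the endpoints is δ = arccos(p₁·p₂) ≈ 0.274 rad (15.7°). The total great-circle distance is δ·R ≈ 0.274 × 6371 ≈ 1748 km, so the target fraction is f = 1200/1748 ≈ 0.686.
Interpolate at f ≈ 0.686 with slerp weights a = sin((1−f)δ)/sin δ ≈ 0.317, b = sin(fδ)/sin δ ≈ 0.691.
p = a·p₁ + b·p₂ ≈ (0.469, 0.013, 0.883); φ = arcsin(p_z) ≈ 62.02°, λ = atan2(p_y, p_x) ≈ 1.62°.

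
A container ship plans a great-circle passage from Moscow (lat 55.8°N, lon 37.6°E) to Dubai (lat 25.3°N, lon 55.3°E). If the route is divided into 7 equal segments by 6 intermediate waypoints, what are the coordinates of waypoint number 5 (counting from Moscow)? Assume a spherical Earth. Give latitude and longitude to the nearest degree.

≈ lat 34°N, lon 52°E

From cos δ = sin φ₁ sin φ₂ + cos φ₁ cos φ₂ cos Δλ, the central angle is δ ≈ 0.578 rad (33.1°).
Interpolate at f = 5/7 with slerp weights a = sin((1−f)δ)/sin δ ≈ 0.301, b = sin(fδ)/sin δ ≈ 0.734.
p = a·p₁ + b·p₂ ≈ (0.512, 0.649, 0.563); φ = arcsin(p_z) ≈ 34.24°, λ = atan2(p_y, p_x) ≈ 51.73°.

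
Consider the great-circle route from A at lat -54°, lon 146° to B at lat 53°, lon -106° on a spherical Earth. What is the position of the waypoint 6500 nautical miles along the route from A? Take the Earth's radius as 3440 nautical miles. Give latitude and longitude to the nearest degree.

≈ lat 32°, lon -137°

Write both endpoints as unit vectors p₁, p₂ with components (cos φ cos λ, cos φ sin λ, sin φ).
The central angle between the endpoints is δ = arccos(p₁·p₂) ≈ 2.427 rad (139.1°). The total great-circle distance is δ·R ≈ 2.427 × 3440 ≈ 8349 nmi, so the target fraction is f = 6500/8349 ≈ 0.779.
Interpolate at f ≈ 0.779 with slerp weights a = sin((1−f)δ)/sin δ ≈ 0.781, b = sin(fδ)/sin δ ≈ 1.449.
p = a·p₁ + b·p₂ ≈ (-0.621, -0.582, 0.525); φ = arcsin(p_z) ≈ 31.68°, λ = atan2(p_y, p_x) ≈ -136.89°.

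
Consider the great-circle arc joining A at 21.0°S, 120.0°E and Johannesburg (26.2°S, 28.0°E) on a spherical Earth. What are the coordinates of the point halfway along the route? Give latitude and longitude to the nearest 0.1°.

The haversine formula gives a central angle δ ≈ 1.441 rad (82.6°) between the endpoints.
Interpolate at f = 1/2 with slerp weights a = sin((1−f)δ)/sin δ ≈ 0.665, b = sin(fδ)/sin δ ≈ 0.665.
p = a·p₁ + b·p₂ ≈ (0.217, 0.818, -0.532); φ = arcsin(p_z) ≈ -32.16°, λ = atan2(p_y, p_x) ≈ 75.18°.

≈ 32.2°S, 75.2°E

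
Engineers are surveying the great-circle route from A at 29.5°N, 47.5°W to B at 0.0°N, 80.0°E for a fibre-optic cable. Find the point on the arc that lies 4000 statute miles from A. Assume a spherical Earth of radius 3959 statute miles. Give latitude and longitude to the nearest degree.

≈ 31°N, 21°E

Convert each endpoint to a unit vector on the sphere (x = cos φ cos λ, y = cos φ sin λ, z = sin φ).
The central angle between the endpoints is δ = arccos(p₁·p₂) ≈ 2.129 rad (122.0°). The total great-circle distance is δ·R ≈ 2.129 × 3959 ≈ 8430 mi, so the target fraction is f = 4000/8430 ≈ 0.475.
Interpolate at f ≈ 0.475 with slerp weights a = sin((1−f)δ)/sin δ ≈ 1.061, b = sin(fδ)/sin δ ≈ 0.999.
p = a·p₁ + b·p₂ ≈ (0.797, 0.303, 0.522); φ = arcsin(p_z) ≈ 31.49°, λ = atan2(p_y, p_x) ≈ 20.81°.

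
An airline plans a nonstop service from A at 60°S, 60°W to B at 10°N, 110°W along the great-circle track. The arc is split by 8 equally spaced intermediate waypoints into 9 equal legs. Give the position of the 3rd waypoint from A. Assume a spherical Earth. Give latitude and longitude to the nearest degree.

≈ 39°S, 86°W

Write both endpoints as unit vectors p₁, p₂ with components (cos φ cos λ, cos φ sin λ, sin φ).
The central angle between the endpoints is δ = arccos(p₁·p₂) ≈ 1.404 rad (80.4°).
Interpolate at f = 3/9 with slerp weights a = sin((1−f)δ)/sin δ ≈ 0.816, b = sin(fδ)/sin δ ≈ 0.457.
p = a·p₁ + b·p₂ ≈ (0.050, -0.777, -0.628); φ = arcsin(p_z) ≈ -38.88°, λ = atan2(p_y, p_x) ≈ -86.31°.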